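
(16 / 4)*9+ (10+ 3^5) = 289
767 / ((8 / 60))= 11505 / 2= 5752.50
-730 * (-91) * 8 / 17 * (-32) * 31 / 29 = -527188480 / 493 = -1069347.83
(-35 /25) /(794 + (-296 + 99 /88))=-56 /19965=-0.00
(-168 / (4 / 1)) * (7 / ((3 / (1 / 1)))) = -98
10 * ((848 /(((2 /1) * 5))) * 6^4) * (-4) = -4396032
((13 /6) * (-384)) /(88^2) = -13 /121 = -0.11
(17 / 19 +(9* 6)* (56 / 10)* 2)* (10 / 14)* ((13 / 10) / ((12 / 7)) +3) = 1626.00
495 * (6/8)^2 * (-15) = -66825/16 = -4176.56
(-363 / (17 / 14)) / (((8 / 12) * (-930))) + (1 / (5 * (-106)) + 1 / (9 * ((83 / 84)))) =0.59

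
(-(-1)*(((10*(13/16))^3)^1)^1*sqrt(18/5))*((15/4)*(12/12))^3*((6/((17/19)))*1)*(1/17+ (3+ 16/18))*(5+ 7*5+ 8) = 1595495728125*sqrt(10)/73984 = 68195832.85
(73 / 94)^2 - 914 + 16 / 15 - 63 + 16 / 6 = -128916829 / 132540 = -972.66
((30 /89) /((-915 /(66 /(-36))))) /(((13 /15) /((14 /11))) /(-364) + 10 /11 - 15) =-237160 /4948647509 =-0.00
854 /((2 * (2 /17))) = 7259 /2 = 3629.50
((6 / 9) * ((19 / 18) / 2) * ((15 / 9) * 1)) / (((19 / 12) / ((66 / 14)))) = 110 / 63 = 1.75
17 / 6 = 2.83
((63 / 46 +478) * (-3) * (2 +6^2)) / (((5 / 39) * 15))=-16339791 / 575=-28417.03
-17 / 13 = -1.31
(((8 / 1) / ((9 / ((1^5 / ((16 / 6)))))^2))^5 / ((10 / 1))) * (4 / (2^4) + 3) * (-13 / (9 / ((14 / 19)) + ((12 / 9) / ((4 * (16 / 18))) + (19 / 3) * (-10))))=1183 / 27491954688000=0.00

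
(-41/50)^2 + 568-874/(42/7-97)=131557971/227500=578.28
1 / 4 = 0.25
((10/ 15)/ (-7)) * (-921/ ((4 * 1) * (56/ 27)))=8289/ 784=10.57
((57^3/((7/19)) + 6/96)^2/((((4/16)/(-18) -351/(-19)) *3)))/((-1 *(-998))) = 180663851657267337/39517510592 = 4571741.72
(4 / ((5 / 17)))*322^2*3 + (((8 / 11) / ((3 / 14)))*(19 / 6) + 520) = 2094264784 / 495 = 4230837.95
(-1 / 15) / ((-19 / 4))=4 / 285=0.01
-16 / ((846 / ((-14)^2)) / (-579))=302624 / 141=2146.27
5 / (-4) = -5 / 4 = -1.25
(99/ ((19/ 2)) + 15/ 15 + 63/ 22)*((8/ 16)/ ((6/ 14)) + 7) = 292579/ 2508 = 116.66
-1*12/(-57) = 4/19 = 0.21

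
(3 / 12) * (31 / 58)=31 / 232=0.13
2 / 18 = 1 / 9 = 0.11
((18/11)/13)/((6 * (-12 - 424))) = -0.00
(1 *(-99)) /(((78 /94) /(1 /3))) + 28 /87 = -44615 /1131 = -39.45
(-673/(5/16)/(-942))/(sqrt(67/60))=2.16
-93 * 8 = -744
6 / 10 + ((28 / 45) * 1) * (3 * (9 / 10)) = 57 / 25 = 2.28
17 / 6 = 2.83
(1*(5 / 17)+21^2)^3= 422212590008 / 4913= 85937836.35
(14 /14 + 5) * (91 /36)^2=38.34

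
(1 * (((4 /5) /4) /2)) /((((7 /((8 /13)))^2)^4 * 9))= 8388608 /211613637426818445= 0.00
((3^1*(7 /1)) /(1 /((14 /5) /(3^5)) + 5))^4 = 7471182096 /2726544000625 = 0.00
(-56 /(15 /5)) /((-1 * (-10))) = -28 /15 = -1.87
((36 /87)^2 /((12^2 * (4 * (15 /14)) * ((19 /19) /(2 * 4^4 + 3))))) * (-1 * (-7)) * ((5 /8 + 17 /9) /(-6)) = -913507 /2179872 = -0.42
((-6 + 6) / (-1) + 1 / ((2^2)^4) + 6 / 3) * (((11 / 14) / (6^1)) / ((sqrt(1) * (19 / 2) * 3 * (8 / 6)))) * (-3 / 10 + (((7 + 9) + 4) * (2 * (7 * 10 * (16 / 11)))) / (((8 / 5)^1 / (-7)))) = -17640297 / 143360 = -123.05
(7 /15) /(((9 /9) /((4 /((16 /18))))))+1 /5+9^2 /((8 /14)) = 144.05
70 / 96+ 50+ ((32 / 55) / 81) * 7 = 3619559 / 71280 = 50.78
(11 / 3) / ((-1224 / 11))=-121 / 3672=-0.03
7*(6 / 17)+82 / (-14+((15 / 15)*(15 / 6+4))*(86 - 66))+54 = 57.18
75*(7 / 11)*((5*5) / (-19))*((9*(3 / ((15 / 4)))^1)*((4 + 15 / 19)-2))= -5008500 / 3971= -1261.27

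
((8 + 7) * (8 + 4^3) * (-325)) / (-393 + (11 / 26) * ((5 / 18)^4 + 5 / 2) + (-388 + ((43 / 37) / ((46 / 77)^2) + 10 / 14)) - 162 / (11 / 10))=288767692032019200 / 759551065126081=380.18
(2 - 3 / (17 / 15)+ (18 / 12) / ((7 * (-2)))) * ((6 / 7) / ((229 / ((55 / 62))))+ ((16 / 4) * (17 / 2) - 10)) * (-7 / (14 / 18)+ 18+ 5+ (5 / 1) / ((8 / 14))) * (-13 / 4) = 72368186787 / 54065984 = 1338.52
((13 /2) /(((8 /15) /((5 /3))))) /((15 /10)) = 325 /24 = 13.54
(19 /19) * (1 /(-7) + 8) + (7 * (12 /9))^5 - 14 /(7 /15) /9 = 120480271 /1701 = 70829.08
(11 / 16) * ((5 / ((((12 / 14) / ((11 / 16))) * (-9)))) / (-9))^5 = 93045705396875 / 454884608478875222016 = 0.00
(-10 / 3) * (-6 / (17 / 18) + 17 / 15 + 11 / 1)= -2948 / 153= -19.27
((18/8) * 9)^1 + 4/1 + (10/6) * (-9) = 37/4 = 9.25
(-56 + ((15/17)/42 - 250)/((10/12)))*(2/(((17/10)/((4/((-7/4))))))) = 13555520/14161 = 957.24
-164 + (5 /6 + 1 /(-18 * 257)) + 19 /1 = -333458 /2313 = -144.17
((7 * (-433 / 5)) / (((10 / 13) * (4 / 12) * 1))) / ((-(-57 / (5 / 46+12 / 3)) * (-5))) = 7447167 / 218500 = 34.08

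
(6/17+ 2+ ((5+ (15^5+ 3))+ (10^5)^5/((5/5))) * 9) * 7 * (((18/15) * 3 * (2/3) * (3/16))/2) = 96390000000000000007319695257/680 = 141750000000000000010764300.00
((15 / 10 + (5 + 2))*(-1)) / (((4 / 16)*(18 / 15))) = -85 / 3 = -28.33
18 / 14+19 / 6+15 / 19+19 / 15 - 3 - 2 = 6019 / 3990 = 1.51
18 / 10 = 9 / 5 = 1.80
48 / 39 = 16 / 13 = 1.23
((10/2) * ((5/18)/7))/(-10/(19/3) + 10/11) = -1045/3528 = -0.30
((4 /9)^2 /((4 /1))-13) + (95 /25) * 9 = 8606 /405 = 21.25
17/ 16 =1.06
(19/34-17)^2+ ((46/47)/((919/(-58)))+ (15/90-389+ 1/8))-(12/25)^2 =-22223378529187/187241655000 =-118.69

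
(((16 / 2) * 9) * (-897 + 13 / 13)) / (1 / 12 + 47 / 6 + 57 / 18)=-110592 / 19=-5820.63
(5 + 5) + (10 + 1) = 21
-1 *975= -975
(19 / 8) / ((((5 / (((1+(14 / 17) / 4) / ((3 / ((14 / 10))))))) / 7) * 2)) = 38171 / 40800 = 0.94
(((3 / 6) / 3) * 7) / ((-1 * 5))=-0.23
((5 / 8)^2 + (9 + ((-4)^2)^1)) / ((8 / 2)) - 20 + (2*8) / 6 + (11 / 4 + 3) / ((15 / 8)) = -30409 / 3840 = -7.92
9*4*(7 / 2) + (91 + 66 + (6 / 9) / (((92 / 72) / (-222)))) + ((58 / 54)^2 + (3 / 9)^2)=2824211 / 16767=168.44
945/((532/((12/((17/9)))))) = 3645/323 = 11.28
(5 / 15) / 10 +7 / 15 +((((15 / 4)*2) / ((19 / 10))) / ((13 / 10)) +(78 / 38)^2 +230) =2231519 / 9386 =237.75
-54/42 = -9/7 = -1.29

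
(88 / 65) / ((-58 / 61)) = -2684 / 1885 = -1.42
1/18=0.06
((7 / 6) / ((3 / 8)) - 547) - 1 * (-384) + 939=7012 / 9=779.11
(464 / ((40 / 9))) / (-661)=-0.16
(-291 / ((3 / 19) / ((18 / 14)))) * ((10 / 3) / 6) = -9215 / 7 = -1316.43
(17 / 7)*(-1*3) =-51 / 7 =-7.29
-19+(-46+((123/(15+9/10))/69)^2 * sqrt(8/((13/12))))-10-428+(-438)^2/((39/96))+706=672400 * sqrt(78)/173857437+6141647/13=472434.42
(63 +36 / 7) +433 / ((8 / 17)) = 55343 / 56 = 988.27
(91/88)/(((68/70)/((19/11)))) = 1.84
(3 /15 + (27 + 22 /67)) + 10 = 12572 /335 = 37.53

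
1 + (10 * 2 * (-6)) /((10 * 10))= -0.20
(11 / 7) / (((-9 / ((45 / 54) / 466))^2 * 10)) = 55 / 8865176544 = 0.00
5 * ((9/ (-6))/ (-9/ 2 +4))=15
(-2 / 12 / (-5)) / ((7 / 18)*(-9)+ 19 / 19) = -1 / 75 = -0.01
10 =10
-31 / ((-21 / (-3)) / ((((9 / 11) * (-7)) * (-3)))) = -837 / 11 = -76.09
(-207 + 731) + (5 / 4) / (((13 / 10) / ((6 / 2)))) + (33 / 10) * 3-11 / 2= 69067 / 130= 531.28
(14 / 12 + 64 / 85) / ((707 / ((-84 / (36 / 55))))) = -10769 / 30906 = -0.35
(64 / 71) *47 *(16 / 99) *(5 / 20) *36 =48128 / 781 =61.62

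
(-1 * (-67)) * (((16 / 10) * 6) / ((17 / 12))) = 454.02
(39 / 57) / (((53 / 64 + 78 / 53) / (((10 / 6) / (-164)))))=-55120 / 18230937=-0.00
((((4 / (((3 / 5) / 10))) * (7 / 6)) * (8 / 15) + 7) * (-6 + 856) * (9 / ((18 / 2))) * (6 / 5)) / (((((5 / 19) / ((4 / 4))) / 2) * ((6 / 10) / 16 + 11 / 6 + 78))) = 4705.45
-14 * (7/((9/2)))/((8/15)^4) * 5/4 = -1378125/4096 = -336.46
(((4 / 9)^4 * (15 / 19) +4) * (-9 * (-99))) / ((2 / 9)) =921206 / 57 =16161.51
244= 244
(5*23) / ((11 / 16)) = 1840 / 11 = 167.27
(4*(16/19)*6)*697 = 267648/19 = 14086.74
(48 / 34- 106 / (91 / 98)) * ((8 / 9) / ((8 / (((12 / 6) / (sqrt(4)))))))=-24916 / 1989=-12.53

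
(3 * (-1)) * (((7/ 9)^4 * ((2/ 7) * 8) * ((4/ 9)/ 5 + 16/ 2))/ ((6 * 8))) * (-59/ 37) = 7366268/ 10924065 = 0.67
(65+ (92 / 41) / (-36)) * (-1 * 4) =-95848 / 369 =-259.75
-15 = -15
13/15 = 0.87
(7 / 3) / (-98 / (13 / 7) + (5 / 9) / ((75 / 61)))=-4095 / 91817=-0.04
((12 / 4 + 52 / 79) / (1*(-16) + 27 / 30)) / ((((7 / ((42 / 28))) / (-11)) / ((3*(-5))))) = -715275 / 83503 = -8.57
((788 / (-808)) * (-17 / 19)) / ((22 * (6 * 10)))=3349 / 5066160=0.00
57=57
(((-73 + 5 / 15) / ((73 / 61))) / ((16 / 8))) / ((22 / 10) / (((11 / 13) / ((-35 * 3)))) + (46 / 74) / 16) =3936208 / 35388867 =0.11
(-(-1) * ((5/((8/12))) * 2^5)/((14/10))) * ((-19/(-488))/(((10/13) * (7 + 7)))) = 3705/5978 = 0.62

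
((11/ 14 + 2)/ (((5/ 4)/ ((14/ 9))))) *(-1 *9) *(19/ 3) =-197.60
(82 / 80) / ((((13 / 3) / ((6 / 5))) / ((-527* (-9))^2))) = 6385416.99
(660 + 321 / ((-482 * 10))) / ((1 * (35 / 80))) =12723516 / 8435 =1508.42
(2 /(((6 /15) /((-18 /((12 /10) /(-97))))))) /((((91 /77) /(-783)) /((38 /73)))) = -2381063850 /949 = -2509024.08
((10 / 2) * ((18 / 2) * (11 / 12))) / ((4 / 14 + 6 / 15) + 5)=7.26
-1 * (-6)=6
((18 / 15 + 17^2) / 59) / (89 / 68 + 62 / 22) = 1085348 / 910665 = 1.19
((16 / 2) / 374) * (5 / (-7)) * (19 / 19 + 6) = -0.11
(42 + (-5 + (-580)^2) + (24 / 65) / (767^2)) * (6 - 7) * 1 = -12864942109069 / 38238785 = -336437.00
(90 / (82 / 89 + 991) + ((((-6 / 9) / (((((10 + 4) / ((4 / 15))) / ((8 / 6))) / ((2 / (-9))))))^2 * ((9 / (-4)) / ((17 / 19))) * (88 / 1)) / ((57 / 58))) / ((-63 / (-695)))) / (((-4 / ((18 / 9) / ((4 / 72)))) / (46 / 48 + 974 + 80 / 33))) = -21363918583164281 / 43707310429860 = -488.80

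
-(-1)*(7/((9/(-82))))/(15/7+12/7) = -4018/243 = -16.53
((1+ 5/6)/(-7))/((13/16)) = -88/273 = -0.32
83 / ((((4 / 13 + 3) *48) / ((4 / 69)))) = 1079 / 35604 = 0.03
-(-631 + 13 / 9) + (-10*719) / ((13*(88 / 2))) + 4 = 1598417 / 2574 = 620.99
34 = 34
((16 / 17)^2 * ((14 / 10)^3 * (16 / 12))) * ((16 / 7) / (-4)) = -200704 / 108375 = -1.85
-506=-506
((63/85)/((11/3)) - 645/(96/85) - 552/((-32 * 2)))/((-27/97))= 1631832649/807840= 2019.99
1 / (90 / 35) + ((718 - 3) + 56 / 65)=838013 / 1170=716.25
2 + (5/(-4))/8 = 59/32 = 1.84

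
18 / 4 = 9 / 2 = 4.50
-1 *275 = -275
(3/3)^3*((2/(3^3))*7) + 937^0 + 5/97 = 4112/2619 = 1.57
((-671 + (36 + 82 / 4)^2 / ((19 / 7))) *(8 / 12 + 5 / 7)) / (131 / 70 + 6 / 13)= 72359495 / 242022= 298.98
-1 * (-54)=54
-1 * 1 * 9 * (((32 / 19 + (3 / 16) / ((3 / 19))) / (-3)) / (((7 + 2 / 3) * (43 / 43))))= 1.12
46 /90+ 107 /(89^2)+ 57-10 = 16939913 /356445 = 47.52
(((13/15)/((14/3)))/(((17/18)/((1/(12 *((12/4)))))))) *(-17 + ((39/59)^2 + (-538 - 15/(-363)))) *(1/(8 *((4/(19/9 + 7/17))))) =-586014858481/2454018114240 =-0.24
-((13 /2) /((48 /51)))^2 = -48841 /1024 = -47.70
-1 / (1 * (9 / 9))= -1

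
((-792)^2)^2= 393460125696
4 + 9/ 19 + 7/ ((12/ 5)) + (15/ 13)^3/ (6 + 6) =1883035/ 250458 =7.52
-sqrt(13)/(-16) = sqrt(13)/16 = 0.23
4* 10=40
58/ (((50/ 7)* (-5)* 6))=-203/ 750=-0.27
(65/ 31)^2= 4225/ 961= 4.40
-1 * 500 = -500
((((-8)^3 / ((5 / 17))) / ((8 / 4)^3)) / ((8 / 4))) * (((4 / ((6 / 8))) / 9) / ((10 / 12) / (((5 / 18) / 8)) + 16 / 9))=-2.50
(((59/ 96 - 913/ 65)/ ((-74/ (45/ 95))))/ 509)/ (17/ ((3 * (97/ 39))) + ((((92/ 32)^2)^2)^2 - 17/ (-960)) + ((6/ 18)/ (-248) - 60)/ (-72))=5351428842061824/ 147978089216472225011119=0.00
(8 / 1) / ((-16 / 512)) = -256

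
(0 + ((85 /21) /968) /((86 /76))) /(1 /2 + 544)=0.00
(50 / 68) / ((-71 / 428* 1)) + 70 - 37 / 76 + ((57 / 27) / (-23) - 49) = 15.99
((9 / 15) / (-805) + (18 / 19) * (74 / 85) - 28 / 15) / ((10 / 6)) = -4066547 / 6500375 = -0.63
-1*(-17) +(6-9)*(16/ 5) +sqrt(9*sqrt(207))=37/ 5 +3*23^(1/ 4)*sqrt(3)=18.78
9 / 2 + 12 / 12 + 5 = 10.50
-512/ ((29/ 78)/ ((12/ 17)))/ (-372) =39936/ 15283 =2.61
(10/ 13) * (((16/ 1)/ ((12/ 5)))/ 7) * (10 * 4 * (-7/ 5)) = -1600/ 39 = -41.03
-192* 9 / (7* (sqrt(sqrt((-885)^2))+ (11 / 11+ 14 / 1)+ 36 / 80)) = 3559680 / 603211 - 230400* sqrt(885) / 603211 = -5.46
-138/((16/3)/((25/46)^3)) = -140625/33856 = -4.15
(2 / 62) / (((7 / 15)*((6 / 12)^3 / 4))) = 2.21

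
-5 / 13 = -0.38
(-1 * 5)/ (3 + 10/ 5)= -1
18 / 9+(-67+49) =-16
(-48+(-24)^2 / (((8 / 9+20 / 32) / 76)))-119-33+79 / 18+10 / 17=957968039 / 33354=28721.23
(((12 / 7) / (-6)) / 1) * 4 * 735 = -840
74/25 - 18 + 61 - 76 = -751/25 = -30.04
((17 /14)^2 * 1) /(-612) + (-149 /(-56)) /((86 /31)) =145133 /151704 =0.96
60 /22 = 2.73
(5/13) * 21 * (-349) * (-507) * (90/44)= 64311975/22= 2923271.59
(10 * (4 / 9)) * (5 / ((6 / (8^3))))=51200 / 27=1896.30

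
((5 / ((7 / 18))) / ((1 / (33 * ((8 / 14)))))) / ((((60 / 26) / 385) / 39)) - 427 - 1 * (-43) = 11039772 / 7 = 1577110.29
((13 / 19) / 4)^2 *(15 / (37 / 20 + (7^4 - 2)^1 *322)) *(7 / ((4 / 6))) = 266175 / 44618436136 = 0.00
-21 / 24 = -0.88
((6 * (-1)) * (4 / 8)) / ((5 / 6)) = -18 / 5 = -3.60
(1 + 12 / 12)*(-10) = -20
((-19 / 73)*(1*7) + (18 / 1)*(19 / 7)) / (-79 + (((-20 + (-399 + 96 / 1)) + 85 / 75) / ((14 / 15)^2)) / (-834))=-46772110 / 78117519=-0.60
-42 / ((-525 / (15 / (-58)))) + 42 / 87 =67 / 145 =0.46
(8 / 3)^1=8 / 3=2.67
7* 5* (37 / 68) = 1295 / 68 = 19.04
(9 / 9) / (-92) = -1 / 92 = -0.01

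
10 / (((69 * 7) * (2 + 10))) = 5 / 2898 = 0.00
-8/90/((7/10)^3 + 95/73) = -58400/1080351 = -0.05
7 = 7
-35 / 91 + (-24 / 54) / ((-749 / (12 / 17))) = -0.38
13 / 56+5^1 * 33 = 9253 / 56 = 165.23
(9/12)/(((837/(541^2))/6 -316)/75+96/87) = -1909743525/7918760954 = -0.24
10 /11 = 0.91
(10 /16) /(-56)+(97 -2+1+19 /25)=1083587 /11200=96.75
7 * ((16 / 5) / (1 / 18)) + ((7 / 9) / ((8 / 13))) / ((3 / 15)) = 147427 / 360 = 409.52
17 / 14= 1.21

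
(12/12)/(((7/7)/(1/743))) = 1/743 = 0.00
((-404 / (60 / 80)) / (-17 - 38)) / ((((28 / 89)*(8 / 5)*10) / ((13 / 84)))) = 116857 / 388080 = 0.30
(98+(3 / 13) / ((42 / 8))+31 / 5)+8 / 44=104.43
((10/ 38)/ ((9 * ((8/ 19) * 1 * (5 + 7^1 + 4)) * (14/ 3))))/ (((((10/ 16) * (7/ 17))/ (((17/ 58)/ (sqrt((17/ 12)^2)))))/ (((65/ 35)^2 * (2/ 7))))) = 2873/ 3899224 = 0.00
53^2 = 2809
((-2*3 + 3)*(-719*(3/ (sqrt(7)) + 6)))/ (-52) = -6471/ 26 - 6471*sqrt(7)/ 364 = -295.92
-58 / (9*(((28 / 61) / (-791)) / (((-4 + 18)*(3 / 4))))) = 1399279 / 12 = 116606.58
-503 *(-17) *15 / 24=42755 / 8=5344.38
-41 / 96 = -0.43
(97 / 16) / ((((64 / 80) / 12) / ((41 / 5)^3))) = 20056011 / 400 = 50140.03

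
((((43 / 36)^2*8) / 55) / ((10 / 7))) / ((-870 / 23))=-297689 / 77517000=-0.00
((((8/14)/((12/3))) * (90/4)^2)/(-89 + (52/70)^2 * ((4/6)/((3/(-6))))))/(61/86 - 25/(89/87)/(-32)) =-32548635000/59488504031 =-0.55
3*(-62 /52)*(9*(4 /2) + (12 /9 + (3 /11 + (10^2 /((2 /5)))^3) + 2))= -15984397103 /286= -55889500.36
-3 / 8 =-0.38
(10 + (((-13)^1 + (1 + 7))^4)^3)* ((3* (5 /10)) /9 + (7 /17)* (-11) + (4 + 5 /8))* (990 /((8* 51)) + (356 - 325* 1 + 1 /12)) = 2145534839.39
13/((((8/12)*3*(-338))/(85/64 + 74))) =-4821/3328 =-1.45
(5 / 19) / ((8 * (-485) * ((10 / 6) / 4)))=-3 / 18430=-0.00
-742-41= -783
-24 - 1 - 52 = -77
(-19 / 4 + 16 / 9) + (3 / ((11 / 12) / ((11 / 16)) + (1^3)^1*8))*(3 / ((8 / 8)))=-253 / 126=-2.01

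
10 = 10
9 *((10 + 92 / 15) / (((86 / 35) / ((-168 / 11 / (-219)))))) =12936 / 3139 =4.12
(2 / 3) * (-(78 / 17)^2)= -4056 / 289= -14.03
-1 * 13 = -13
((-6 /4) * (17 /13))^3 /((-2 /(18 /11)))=1193859 /193336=6.18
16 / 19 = 0.84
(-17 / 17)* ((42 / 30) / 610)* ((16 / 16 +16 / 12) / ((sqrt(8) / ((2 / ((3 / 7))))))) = -343* sqrt(2) / 54900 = -0.01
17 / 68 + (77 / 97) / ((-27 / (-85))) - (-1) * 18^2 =3423023 / 10476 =326.75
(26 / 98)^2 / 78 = 13 / 14406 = 0.00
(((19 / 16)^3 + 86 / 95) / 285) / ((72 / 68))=17065637 / 1996185600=0.01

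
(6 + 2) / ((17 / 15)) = 120 / 17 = 7.06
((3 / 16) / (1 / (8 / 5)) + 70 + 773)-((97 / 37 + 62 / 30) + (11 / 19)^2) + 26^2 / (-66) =1216605673 / 1469270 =828.03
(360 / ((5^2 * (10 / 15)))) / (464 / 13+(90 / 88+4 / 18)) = 555984 / 950765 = 0.58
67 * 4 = 268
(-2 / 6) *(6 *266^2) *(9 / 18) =-70756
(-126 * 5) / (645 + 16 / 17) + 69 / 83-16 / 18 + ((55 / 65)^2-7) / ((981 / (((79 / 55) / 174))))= -248949018034544 / 241010732856465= -1.03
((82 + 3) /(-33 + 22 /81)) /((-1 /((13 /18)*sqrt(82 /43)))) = 9945*sqrt(3526) /227986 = 2.59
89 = 89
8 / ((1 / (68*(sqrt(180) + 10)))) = 12738.53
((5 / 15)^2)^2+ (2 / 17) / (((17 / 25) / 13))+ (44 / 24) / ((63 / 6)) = 399184 / 163863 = 2.44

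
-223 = -223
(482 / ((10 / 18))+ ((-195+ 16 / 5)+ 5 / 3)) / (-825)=-10162 / 12375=-0.82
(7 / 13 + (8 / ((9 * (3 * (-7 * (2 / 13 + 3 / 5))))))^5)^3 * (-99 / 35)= -1192761789144546502043839959804534145337612077929716556905267473 / 2700995464096968532745410412362136090242971485871016774477789155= -0.44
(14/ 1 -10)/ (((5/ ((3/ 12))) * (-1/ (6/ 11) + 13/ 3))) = 2/ 25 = 0.08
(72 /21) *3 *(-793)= -57096 /7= -8156.57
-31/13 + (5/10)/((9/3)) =-173/78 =-2.22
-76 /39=-1.95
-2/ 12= -1/ 6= -0.17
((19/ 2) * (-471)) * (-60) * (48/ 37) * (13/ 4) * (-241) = -10093398120/ 37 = -272794543.78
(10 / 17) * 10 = 100 / 17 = 5.88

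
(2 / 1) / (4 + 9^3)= 2 / 733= 0.00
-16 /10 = -8 /5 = -1.60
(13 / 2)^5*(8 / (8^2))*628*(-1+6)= 291465005 / 64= 4554140.70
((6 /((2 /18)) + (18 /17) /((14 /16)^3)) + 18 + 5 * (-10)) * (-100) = -13749800 /5831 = -2358.05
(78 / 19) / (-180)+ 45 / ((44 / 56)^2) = 5025827 / 68970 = 72.87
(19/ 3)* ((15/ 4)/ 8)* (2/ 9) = 95/ 144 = 0.66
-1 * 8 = -8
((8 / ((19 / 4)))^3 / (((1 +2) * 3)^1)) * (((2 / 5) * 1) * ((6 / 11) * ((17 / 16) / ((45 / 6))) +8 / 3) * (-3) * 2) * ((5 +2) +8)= -59342848 / 1131735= -52.44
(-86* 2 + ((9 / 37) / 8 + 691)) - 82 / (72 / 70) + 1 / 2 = 1171649 / 2664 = 439.81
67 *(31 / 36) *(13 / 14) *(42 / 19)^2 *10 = 945035 / 361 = 2617.83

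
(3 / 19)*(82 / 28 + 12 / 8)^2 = 2883 / 931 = 3.10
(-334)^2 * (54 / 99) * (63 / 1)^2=2656594584 / 11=241508598.55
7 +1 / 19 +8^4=77958 / 19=4103.05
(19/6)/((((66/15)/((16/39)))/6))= 760/429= 1.77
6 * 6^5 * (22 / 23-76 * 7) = -569856384 / 23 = -24776364.52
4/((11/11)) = 4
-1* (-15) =15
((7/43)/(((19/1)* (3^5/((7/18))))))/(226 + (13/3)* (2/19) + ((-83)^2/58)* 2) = 1421/48086611470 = 0.00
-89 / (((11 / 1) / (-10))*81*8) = 445 / 3564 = 0.12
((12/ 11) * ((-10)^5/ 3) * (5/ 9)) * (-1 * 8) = 16000000/ 99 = 161616.16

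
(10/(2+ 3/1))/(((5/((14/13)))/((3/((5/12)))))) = 3.10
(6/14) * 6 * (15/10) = 27/7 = 3.86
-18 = -18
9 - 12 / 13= 105 / 13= 8.08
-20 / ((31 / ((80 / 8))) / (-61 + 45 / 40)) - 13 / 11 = 131322 / 341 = 385.11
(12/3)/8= 1/2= 0.50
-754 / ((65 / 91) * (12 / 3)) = -263.90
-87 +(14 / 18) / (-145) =-113542 / 1305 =-87.01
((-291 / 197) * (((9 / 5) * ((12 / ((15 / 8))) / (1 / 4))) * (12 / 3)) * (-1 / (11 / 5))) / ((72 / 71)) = 1322304 / 10835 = 122.04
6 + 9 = 15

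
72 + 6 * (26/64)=74.44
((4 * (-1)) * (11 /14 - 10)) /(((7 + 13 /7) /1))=129 /31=4.16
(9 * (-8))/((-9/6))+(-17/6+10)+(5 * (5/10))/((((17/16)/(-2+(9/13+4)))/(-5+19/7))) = 53951/1326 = 40.69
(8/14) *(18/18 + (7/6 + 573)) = 986/3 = 328.67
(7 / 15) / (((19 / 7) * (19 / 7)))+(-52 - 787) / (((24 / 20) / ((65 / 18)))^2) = -159956638291 / 21053520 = -7597.62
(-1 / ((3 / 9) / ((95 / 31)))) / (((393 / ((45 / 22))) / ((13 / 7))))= -55575 / 625394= -0.09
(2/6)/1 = 1/3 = 0.33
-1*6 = -6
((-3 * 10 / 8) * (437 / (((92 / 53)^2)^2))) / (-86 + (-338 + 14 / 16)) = 449757417 / 1054343552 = 0.43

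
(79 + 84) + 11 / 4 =663 / 4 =165.75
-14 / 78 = -7 / 39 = -0.18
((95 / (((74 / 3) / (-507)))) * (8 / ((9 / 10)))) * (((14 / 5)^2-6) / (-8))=147706 / 37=3992.05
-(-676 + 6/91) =675.93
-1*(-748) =748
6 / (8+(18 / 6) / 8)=48 / 67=0.72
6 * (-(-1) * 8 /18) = 8 /3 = 2.67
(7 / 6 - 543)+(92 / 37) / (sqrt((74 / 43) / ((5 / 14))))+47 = -2969 / 6+46 * sqrt(55685) / 9583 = -493.70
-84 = -84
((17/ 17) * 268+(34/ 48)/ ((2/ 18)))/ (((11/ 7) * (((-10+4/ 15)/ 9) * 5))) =-414855/ 12848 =-32.29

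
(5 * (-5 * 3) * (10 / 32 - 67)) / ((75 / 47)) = 50149 / 16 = 3134.31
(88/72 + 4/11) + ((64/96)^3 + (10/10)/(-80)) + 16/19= 1224197/451440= 2.71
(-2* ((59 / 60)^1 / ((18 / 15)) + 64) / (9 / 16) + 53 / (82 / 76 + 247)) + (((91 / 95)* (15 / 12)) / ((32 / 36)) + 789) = 260028602681 / 464260896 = 560.09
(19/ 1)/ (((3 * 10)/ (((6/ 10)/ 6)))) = 19/ 300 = 0.06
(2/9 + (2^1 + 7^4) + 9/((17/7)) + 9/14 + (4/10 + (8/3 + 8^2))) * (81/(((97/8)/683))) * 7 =651664836972/8245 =79037578.77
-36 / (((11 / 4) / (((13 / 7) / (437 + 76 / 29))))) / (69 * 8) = -2262 / 22578479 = -0.00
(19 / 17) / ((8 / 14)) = 133 / 68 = 1.96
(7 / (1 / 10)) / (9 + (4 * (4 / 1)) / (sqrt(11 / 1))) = 1386 / 127-224 * sqrt(11) / 127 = 5.06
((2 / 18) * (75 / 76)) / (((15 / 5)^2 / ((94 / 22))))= 1175 / 22572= 0.05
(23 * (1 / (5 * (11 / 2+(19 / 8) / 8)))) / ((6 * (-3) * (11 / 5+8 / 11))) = -352 / 23373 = -0.02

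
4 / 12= 1 / 3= 0.33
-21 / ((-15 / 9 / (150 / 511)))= 270 / 73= 3.70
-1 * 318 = -318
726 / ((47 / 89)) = 1374.77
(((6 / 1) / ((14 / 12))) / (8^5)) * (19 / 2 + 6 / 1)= 279 / 114688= 0.00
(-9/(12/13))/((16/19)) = -741/64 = -11.58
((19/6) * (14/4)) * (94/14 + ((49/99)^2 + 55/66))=20315807/235224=86.37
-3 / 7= -0.43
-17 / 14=-1.21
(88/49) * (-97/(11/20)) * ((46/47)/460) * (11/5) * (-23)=392656/11515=34.10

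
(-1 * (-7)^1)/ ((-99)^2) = 7/ 9801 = 0.00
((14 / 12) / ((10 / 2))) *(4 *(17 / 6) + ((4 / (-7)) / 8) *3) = 467 / 180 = 2.59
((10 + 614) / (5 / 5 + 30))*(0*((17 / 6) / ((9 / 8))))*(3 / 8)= 0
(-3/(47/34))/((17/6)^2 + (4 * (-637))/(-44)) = -0.03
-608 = -608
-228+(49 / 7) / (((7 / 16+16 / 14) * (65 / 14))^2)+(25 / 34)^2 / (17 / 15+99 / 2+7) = -2318579311085293 / 10175428931850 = -227.86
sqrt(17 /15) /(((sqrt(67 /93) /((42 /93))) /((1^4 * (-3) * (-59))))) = 100.26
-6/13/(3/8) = -16/13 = -1.23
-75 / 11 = -6.82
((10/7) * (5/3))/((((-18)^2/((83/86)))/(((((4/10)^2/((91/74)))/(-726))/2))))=-3071/4832265438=-0.00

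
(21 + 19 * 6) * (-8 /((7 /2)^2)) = -4320 /49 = -88.16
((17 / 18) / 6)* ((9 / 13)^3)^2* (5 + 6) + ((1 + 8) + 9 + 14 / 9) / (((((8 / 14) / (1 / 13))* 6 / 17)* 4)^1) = 1071424541 / 521295372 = 2.06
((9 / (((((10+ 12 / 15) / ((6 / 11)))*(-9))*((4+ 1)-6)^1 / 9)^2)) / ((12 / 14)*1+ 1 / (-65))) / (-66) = -11375 / 27527742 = -0.00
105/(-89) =-105/89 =-1.18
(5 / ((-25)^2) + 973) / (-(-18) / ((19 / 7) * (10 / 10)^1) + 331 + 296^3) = 770298 / 20531616625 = 0.00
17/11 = 1.55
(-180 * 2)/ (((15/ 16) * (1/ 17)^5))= -545225088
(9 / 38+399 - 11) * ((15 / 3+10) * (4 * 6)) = 2655540 / 19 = 139765.26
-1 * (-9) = 9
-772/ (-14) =386/ 7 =55.14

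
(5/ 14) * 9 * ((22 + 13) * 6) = 675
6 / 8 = 3 / 4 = 0.75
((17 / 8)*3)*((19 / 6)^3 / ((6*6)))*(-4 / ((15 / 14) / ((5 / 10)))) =-816221 / 77760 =-10.50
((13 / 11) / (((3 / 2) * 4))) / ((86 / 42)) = 91 / 946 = 0.10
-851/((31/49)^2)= -2043251/961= -2126.17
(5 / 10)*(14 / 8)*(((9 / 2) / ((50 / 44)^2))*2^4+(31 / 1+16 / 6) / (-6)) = 3948973 / 90000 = 43.88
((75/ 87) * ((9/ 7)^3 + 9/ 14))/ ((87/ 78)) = 2.14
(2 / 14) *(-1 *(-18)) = 18 / 7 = 2.57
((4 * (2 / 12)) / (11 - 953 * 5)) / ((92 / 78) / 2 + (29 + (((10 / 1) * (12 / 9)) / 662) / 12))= -12909 / 2724011099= -0.00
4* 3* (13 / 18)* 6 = 52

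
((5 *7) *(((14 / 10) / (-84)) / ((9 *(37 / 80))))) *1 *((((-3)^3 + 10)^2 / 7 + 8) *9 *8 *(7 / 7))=-18400 / 37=-497.30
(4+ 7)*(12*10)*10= 13200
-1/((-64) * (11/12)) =3/176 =0.02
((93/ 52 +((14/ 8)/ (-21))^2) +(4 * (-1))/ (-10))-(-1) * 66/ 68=503773/ 159120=3.17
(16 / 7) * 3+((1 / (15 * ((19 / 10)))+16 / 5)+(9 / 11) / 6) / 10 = 3157573 / 438900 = 7.19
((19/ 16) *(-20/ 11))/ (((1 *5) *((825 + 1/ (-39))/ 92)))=-17043/ 353914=-0.05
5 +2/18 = 46/9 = 5.11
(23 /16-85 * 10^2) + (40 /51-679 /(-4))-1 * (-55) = -6750791 /816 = -8273.03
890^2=792100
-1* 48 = -48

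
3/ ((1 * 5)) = 3/ 5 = 0.60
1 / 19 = 0.05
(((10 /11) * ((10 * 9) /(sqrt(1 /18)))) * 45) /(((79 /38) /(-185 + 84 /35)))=-76642200 * sqrt(2) /79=-1372005.55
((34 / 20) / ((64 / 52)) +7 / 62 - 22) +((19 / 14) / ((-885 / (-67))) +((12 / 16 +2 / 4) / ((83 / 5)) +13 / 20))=-19.68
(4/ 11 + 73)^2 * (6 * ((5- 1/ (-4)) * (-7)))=-287200809/ 242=-1186780.20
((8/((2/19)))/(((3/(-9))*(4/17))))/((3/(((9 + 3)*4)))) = -15504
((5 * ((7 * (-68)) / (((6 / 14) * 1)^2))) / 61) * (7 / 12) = -123.91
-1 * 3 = -3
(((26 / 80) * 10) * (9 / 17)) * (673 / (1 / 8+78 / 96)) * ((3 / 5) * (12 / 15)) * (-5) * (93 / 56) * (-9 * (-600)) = -3163498416 / 119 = -26584020.30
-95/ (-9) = 95/ 9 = 10.56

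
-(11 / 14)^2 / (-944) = 121 / 185024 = 0.00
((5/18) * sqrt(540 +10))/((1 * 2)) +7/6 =7/6 +25 * sqrt(22)/36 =4.42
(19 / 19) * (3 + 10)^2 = 169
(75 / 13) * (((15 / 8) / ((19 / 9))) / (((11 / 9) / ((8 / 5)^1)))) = 18225 / 2717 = 6.71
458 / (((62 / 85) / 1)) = 19465 / 31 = 627.90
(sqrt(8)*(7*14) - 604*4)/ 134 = -1208/ 67+98*sqrt(2)/ 67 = -15.96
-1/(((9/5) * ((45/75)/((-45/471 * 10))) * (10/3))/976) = 122000/471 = 259.02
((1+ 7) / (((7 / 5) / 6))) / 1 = 240 / 7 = 34.29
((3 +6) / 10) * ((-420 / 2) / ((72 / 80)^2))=-700 / 3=-233.33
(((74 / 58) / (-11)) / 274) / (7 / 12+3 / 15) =-1110 / 2054041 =-0.00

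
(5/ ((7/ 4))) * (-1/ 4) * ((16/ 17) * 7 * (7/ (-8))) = 70/ 17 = 4.12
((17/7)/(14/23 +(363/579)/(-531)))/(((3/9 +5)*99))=0.01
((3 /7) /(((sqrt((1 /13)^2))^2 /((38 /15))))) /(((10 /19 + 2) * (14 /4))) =61009 /2940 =20.75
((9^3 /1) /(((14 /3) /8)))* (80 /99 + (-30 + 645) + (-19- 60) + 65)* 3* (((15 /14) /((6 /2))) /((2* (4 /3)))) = 651496365 /2156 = 302178.28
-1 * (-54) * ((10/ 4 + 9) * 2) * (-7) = -8694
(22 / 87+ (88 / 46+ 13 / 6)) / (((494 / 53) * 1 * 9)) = 918967 / 17792892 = 0.05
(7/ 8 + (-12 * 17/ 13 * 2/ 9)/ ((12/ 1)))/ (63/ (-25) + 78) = 13675/ 1766232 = 0.01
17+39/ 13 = 20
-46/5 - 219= -1141/5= -228.20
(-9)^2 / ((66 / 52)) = 702 / 11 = 63.82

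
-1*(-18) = 18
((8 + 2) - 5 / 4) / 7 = 5 / 4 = 1.25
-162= -162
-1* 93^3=-804357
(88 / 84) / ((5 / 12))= 88 / 35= 2.51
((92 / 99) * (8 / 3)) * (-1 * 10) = -7360 / 297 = -24.78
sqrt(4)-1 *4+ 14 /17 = -20 /17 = -1.18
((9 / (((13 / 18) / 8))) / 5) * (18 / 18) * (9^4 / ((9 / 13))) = 944784 / 5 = 188956.80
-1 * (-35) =35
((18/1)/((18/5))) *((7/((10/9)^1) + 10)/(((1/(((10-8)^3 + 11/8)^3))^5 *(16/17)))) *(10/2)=185150752295739948749542236328125/1125899906842624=164446902580319641.58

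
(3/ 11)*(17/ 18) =17/ 66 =0.26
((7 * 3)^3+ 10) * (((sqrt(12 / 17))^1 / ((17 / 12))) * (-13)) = -2892552 * sqrt(51) / 289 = -71477.35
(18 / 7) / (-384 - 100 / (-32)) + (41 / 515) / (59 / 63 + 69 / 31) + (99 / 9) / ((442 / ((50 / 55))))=615419486197 / 14992611393760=0.04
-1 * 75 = -75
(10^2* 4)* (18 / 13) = 7200 / 13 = 553.85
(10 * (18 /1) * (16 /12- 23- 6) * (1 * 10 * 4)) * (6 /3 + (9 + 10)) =-4183200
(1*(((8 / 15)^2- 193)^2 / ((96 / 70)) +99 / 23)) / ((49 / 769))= 232819749792689 / 547722000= 425069.20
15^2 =225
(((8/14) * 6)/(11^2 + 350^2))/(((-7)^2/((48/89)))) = 1152/3743251267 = 0.00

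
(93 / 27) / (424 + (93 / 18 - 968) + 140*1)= -62 / 7179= -0.01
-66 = -66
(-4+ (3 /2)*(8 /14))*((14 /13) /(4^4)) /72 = -11 /59904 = -0.00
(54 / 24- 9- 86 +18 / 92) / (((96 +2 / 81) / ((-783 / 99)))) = 7.62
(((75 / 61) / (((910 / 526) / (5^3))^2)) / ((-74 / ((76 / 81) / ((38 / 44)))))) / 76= -11888421875 / 9588081321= -1.24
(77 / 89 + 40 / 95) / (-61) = -2175 / 103151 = -0.02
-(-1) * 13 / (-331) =-13 / 331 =-0.04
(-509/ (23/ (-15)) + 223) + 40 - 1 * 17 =13293/ 23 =577.96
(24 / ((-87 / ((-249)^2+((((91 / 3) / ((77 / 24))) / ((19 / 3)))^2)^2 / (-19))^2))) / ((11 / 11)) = -40416732908959343743792100713032 / 38113206568413316539749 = -1060439059.00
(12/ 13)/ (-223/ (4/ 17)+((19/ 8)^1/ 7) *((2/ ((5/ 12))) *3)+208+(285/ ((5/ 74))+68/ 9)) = 15120/ 57177523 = 0.00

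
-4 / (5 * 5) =-4 / 25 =-0.16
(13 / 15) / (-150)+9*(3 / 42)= 5017 / 7875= 0.64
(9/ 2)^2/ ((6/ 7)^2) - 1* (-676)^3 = 4942652857/ 16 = 308915803.56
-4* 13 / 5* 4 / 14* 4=-416 / 35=-11.89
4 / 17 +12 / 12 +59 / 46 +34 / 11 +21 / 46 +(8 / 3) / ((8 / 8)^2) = 112669 / 12903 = 8.73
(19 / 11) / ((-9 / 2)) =-38 / 99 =-0.38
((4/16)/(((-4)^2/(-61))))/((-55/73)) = 1.27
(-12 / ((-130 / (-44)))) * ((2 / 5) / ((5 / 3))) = -1584 / 1625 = -0.97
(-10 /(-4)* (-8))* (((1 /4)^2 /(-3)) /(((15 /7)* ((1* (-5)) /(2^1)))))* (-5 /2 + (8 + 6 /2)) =-119 /180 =-0.66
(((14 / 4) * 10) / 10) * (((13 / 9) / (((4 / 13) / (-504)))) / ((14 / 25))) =-29575 / 2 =-14787.50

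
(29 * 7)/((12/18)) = 304.50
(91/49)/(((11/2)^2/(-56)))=-416/121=-3.44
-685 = -685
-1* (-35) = 35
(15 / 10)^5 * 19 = 4617 / 32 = 144.28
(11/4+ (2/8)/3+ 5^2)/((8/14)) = 1169/24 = 48.71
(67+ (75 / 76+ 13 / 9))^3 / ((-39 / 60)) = -535554838958855 / 1040043888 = -514934.85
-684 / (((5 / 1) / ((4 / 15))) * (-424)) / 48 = 19 / 10600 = 0.00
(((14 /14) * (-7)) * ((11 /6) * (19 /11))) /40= -133 /240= -0.55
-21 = -21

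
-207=-207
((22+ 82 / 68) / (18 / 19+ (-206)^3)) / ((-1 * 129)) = 4997 / 242830138532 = 0.00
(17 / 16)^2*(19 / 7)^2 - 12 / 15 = 471469 / 62720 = 7.52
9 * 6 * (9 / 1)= 486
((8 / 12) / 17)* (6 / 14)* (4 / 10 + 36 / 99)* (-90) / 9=-24 / 187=-0.13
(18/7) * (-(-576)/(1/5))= 51840/7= 7405.71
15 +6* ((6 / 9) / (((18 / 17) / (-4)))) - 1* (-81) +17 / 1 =881 / 9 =97.89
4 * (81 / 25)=324 / 25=12.96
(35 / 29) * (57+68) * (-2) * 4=-35000 / 29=-1206.90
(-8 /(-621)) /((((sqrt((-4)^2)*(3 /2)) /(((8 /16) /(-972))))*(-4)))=1 /3621672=0.00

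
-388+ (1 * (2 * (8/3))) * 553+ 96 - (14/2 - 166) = 8449/3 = 2816.33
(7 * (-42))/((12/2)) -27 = -76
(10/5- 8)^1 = -6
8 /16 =1 /2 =0.50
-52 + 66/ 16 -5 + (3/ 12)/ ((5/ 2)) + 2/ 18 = -18959/ 360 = -52.66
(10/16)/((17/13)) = 65/136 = 0.48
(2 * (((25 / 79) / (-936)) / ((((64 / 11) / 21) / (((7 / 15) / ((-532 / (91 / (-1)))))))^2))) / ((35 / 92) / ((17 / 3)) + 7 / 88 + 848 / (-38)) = 16243900673 / 6415557407244288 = 0.00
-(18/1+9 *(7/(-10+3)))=-9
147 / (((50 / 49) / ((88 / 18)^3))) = 102263392 / 6075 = 16833.48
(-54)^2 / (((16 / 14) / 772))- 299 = 1969459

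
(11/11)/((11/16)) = 16/11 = 1.45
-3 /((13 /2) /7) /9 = -14 /39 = -0.36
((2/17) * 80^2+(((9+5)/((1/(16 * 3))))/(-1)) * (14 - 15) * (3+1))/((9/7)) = 409472/153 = 2676.29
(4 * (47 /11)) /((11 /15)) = 2820 /121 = 23.31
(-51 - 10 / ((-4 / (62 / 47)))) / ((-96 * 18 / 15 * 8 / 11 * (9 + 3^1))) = 61655 / 1299456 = 0.05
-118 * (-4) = 472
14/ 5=2.80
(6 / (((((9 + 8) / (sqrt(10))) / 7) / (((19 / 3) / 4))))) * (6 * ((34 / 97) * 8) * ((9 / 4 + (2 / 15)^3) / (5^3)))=16176524 * sqrt(10) / 13640625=3.75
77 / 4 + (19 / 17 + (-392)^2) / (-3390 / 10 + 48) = -34599 / 68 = -508.81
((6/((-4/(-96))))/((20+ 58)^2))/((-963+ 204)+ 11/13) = -1/32032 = -0.00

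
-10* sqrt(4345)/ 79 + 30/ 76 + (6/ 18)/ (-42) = 463/ 1197 - 10* sqrt(4345)/ 79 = -7.96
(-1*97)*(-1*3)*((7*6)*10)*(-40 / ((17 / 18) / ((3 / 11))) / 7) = -37713600 / 187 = -201677.01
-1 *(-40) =40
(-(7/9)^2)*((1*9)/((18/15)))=-245/54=-4.54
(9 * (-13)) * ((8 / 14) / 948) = -39 / 553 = -0.07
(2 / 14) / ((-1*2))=-1 / 14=-0.07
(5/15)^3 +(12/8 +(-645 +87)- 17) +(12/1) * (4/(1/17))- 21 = 11963/54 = 221.54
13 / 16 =0.81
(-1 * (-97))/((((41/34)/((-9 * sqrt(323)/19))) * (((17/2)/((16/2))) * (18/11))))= -17072 * sqrt(323)/779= -393.87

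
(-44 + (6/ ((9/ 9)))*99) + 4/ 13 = 7154/ 13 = 550.31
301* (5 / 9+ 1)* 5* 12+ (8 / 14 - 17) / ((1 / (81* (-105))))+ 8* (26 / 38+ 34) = 9581461 / 57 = 168095.81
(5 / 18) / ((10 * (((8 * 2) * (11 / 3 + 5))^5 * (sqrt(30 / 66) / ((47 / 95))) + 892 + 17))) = -144917996751 / 28016282795010795333077279888276 + 375484392061009920 * sqrt(55) / 7004070698752698833269319972069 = 0.00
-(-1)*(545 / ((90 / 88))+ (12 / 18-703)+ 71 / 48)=-24187 / 144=-167.97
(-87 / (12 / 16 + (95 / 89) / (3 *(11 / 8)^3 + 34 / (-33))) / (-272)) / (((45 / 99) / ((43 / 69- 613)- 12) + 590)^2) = 872226826074814639 / 861639785493589061975075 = 0.00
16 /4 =4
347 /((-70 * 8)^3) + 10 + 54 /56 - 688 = -118898304347 /175616000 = -677.04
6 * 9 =54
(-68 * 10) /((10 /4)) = -272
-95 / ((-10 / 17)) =323 / 2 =161.50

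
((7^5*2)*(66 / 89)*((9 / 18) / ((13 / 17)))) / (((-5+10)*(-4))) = -9428727 / 11570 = -814.93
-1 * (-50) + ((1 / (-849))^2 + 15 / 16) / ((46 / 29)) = 26839025699 / 530509536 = 50.59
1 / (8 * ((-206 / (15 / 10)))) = -3 / 3296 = -0.00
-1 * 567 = -567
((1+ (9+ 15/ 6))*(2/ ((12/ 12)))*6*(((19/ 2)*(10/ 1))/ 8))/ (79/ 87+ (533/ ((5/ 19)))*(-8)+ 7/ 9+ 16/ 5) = -371925/ 3382208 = -0.11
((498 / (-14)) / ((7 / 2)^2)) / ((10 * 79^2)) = -498 / 10703315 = -0.00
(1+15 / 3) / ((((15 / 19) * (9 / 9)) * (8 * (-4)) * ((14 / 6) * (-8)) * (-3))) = -19 / 4480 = -0.00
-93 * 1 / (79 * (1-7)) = 31 / 158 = 0.20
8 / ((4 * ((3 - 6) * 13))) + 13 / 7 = 493 / 273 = 1.81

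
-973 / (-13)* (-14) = -13622 / 13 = -1047.85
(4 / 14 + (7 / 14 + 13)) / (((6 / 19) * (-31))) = -3667 / 2604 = -1.41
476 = 476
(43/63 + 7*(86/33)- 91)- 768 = -582172/693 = -840.08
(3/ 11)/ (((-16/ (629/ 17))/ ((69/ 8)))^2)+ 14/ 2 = 115.50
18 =18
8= 8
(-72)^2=5184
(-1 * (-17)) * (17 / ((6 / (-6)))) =-289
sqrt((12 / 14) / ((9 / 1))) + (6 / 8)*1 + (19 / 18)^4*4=sqrt(42) / 21 + 37501 / 6561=6.02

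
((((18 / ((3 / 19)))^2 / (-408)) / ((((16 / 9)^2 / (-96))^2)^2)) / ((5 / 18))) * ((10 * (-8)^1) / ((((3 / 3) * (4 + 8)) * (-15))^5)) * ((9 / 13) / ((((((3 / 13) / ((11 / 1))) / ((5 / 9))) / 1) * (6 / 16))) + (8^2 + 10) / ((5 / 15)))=-77955131673 / 6963200000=-11.20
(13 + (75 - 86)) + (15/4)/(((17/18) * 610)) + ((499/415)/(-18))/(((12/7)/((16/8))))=44818487/23239170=1.93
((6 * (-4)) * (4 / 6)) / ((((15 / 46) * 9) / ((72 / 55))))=-7.14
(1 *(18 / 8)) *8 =18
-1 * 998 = -998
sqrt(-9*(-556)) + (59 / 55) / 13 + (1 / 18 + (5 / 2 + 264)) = 6*sqrt(139) + 1715816 / 6435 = 337.38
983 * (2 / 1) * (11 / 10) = 2162.60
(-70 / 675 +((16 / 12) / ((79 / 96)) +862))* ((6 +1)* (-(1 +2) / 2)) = -32232914 / 3555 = -9066.92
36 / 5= 7.20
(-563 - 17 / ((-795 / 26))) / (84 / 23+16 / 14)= -71990023 / 613740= -117.30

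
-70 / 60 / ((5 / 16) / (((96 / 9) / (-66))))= 896 / 1485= 0.60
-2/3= -0.67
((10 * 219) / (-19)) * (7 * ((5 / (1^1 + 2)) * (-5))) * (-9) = -1149750 / 19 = -60513.16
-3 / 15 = -1 / 5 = -0.20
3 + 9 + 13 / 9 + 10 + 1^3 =220 / 9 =24.44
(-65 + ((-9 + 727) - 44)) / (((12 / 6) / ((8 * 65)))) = 158340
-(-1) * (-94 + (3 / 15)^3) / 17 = -11749 / 2125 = -5.53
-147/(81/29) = -1421/27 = -52.63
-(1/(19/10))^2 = -100/361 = -0.28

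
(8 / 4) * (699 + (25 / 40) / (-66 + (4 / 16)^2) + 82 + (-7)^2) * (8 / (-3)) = -934016 / 211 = -4426.62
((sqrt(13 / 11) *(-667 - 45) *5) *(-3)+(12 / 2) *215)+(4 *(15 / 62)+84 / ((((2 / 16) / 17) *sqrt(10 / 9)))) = 40020 / 31+17136 *sqrt(10) / 5+10680 *sqrt(143) / 11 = 23739.11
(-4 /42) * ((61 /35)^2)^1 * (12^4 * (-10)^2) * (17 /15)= -1165953024 /1715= -679855.99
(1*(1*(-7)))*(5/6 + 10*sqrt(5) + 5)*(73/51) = -282.49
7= 7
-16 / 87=-0.18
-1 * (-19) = 19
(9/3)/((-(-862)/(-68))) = -102/431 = -0.24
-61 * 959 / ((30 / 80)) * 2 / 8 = -116998 / 3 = -38999.33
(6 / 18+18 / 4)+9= 83 / 6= 13.83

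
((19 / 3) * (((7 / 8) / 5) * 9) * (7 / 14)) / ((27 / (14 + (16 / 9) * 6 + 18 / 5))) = 7049 / 1350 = 5.22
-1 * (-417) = 417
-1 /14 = -0.07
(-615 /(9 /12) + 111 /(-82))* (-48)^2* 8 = -620706816 /41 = -15139190.63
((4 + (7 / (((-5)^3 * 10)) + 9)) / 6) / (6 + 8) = 16243 / 105000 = 0.15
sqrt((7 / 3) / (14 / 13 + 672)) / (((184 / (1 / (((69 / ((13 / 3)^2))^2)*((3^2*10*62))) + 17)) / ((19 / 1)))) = 695056742599*sqrt(78) / 59391799128000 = 0.10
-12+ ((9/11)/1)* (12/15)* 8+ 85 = 4303/55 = 78.24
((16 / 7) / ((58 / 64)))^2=262144 / 41209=6.36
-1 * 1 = -1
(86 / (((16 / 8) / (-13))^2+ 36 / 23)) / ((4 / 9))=1504269 / 12352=121.78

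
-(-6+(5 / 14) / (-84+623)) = 45271 / 7546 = 6.00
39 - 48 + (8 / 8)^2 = -8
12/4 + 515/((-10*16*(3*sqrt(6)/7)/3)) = -6.20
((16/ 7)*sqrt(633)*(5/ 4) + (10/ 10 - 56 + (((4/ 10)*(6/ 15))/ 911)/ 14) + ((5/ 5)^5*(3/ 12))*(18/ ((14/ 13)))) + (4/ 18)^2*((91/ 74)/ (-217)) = -430146077317/ 8463827700 + 20*sqrt(633)/ 7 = 21.06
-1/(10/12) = -6/5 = -1.20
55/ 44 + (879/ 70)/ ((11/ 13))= 24779/ 1540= 16.09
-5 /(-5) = 1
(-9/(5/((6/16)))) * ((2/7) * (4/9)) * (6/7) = -18/245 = -0.07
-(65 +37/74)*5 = -655/2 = -327.50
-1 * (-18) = 18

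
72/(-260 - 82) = -4/19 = -0.21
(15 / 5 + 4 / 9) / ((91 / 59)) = 1829 / 819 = 2.23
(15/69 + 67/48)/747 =1781/824688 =0.00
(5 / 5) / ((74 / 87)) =87 / 74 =1.18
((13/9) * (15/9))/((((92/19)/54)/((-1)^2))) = 26.85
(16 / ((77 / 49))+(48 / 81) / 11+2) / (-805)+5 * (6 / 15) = 20632 / 10395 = 1.98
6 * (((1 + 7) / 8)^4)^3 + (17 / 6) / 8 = 305 / 48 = 6.35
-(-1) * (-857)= -857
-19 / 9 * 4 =-76 / 9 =-8.44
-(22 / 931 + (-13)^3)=2045385 / 931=2196.98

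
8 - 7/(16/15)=23/16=1.44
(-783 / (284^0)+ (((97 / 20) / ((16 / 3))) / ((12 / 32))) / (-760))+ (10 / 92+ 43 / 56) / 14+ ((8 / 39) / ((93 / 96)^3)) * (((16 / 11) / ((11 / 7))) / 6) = -11312622848117083553 / 14449533067569600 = -782.91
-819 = -819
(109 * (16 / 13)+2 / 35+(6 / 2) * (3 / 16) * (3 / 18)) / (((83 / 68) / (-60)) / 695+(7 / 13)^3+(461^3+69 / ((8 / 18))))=11713708102785 / 8544890964085237286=0.00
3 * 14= 42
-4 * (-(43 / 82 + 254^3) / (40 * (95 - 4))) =1343739291 / 74620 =18007.76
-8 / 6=-4 / 3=-1.33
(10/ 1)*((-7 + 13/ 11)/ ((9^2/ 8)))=-5120/ 891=-5.75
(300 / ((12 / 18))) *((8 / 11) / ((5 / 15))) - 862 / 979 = 960338 / 979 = 980.94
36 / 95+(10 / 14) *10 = 5002 / 665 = 7.52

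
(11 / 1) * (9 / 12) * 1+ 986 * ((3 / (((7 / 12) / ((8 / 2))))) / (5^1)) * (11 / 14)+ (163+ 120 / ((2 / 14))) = 4114673 / 980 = 4198.65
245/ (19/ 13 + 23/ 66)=135.36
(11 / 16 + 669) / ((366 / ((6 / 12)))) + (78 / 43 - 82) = -39922231 / 503616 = -79.27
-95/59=-1.61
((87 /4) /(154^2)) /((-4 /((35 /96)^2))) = -725 /23789568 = -0.00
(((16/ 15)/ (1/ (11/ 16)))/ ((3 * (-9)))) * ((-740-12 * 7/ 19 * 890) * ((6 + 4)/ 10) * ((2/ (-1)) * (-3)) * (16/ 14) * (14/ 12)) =1563232/ 1539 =1015.75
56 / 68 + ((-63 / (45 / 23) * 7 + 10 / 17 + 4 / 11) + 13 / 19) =-3960536 / 17765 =-222.94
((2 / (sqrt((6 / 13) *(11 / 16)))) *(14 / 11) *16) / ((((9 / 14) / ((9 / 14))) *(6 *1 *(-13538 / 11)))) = -0.01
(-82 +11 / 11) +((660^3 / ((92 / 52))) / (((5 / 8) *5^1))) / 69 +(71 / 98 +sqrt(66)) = sqrt(66) +39064628117 / 51842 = 753540.55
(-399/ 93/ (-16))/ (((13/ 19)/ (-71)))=-179417/ 6448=-27.83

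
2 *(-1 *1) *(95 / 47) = -190 / 47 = -4.04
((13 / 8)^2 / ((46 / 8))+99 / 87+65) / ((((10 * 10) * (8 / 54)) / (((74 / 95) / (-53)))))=-28400571 / 429868160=-0.07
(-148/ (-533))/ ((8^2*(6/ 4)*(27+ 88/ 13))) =37/ 431976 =0.00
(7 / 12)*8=14 / 3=4.67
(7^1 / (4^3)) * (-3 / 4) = -21 / 256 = -0.08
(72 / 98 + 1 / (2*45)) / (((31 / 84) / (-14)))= -13156 / 465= -28.29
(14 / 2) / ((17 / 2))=14 / 17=0.82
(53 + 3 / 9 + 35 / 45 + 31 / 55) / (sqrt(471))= 27064 * sqrt(471) / 233145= 2.52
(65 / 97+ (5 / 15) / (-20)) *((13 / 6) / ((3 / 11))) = 543829 / 104760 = 5.19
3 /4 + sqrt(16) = 19 /4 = 4.75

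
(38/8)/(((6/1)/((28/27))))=133/162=0.82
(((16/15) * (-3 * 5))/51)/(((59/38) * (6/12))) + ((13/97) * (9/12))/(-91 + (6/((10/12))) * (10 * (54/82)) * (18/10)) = -570882427/1353123228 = -0.42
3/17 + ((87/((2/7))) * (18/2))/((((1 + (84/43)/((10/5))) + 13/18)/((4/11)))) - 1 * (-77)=174386444/390643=446.41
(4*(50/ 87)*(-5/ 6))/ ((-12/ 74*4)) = 4625/ 1566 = 2.95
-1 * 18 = -18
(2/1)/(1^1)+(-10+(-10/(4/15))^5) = -2373047131/32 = -74157722.84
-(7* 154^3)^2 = -653612583959104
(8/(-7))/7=-8/49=-0.16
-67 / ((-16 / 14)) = 469 / 8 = 58.62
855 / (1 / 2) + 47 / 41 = 70157 / 41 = 1711.15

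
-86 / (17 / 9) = -774 / 17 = -45.53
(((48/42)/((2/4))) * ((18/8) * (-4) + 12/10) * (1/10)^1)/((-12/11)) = 1.63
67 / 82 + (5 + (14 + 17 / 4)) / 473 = 67195 / 77572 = 0.87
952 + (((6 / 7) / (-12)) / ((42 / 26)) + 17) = 284873 / 294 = 968.96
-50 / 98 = -25 / 49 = -0.51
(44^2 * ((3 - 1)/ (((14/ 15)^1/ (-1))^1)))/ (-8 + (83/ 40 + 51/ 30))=1161600/ 1183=981.91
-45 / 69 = -15 / 23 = -0.65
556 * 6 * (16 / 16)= 3336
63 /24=21 /8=2.62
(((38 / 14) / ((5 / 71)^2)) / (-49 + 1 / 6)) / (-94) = 287337 / 2409925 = 0.12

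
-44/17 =-2.59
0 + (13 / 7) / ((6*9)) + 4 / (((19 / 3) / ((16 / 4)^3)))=290551 / 7182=40.46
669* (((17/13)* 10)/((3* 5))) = 583.23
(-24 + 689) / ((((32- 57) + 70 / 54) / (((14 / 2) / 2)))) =-98.19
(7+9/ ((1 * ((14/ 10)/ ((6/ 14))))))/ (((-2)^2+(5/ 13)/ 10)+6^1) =12428/ 12789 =0.97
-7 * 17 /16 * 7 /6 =-833 /96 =-8.68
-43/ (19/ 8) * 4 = -1376/ 19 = -72.42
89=89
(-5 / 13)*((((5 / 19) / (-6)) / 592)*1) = 25 / 877344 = 0.00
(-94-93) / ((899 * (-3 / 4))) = 748 / 2697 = 0.28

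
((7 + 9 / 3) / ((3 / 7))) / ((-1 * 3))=-70 / 9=-7.78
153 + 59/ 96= 14747/ 96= 153.61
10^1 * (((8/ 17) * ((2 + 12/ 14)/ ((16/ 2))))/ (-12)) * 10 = -1.40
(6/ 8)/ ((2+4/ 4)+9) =1/ 16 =0.06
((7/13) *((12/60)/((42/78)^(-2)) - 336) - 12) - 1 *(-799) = 6658098/10985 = 606.11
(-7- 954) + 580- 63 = -444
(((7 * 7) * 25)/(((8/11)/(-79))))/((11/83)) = -8032325/8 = -1004040.62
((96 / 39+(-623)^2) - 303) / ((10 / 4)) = 2016708 / 13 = 155131.38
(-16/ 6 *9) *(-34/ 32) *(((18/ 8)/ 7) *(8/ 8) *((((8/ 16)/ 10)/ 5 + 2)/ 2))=92259/ 11200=8.24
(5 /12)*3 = 5 /4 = 1.25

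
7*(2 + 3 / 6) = 35 / 2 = 17.50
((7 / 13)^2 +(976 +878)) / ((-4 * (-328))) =313375 / 221728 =1.41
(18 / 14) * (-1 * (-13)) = 16.71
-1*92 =-92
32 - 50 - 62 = -80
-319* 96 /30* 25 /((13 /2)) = -51040 /13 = -3926.15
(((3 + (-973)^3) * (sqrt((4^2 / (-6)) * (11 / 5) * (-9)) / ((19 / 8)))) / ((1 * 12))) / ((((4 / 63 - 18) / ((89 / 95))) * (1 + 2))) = 1147774473244 * sqrt(330) / 5099125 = 4089007.18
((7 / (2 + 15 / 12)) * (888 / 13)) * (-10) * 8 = -11769.94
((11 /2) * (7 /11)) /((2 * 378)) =1 /216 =0.00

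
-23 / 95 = -0.24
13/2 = 6.50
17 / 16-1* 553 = -8831 / 16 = -551.94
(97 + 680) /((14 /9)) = 999 /2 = 499.50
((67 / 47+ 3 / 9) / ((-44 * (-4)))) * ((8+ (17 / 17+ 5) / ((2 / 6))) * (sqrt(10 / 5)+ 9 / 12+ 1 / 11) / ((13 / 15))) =5735 / 22748+ 155 * sqrt(2) / 517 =0.68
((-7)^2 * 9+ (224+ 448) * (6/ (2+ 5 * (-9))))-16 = 14243/ 43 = 331.23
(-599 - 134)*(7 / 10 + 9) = -71101 / 10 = -7110.10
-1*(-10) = 10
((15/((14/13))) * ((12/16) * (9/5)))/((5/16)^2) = 33696/175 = 192.55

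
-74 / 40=-37 / 20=-1.85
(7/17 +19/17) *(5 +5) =260/17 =15.29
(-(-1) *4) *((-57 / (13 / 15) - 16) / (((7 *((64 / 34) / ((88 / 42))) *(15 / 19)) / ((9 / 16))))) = -3776839 / 101920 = -37.06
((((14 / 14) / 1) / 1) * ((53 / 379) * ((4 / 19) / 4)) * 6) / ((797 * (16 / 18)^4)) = 1043199 / 11753875456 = 0.00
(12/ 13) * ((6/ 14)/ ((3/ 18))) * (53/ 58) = 5724/ 2639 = 2.17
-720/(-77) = 720/77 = 9.35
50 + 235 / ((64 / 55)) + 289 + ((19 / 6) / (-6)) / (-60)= 4673911 / 8640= 540.96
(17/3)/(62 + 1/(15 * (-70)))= 5950/65099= 0.09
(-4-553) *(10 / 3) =-5570 / 3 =-1856.67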